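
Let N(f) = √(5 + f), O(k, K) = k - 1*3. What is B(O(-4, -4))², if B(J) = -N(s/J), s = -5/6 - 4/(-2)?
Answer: 29/6 ≈ 4.8333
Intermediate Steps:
O(k, K) = -3 + k (O(k, K) = k - 3 = -3 + k)
s = 7/6 (s = -5*⅙ - 4*(-½) = -⅚ + 2 = 7/6 ≈ 1.1667)
B(J) = -√(5 + 7/(6*J))
B(O(-4, -4))² = (-√(180 + 42/(-3 - 4))/6)² = (-√(180 + 42/(-7))/6)² = (-√(180 + 42*(-⅐))/6)² = (-√(180 - 6)/6)² = (-√174/6)² = 29/6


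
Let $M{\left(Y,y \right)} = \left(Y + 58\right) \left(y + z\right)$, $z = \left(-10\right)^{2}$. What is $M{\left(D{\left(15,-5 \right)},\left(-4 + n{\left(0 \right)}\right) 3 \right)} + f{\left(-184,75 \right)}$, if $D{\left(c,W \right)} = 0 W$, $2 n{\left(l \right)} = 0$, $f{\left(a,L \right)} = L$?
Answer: $5179$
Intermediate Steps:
$z = 100$
$n{\left(l \right)} = 0$ ($n{\left(l \right)} = \frac{1}{2} \cdot 0 = 0$)
$D{\left(c,W \right)} = 0$
$M{\left(Y,y \right)} = \left(58 + Y\right) \left(100 + y\right)$ ($M{\left(Y,y \right)} = \left(Y + 58\right) \left(y + 100\right) = \left(58 + Y\right) \left(100 + y\right)$)
$M{\left(D{\left(15,-5 \right)},\left(-4 + n{\left(0 \right)}\right) 3 \right)} + f{\left(-184,75 \right)} = \left(5800 + 58 \left(-4 + 0\right) 3 + 100 \cdot 0 + 0 \left(-4 + 0\right) 3\right) + 75 = \left(5800 + 58 \left(\left(-4\right) 3\right) + 0 + 0 \left(\left(-4\right) 3\right)\right) + 75 = \left(5800 + 58 \left(-12\right) + 0 + 0 \left(-12\right)\right) + 75 = \left(5800 - 696 + 0 + 0\right) + 75 = 5104 + 75 = 5179$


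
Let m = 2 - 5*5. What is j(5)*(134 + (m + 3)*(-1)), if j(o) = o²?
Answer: 3850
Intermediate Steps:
m = -23 (m = 2 - 1*25 = 2 - 25 = -23)
j(5)*(134 + (m + 3)*(-1)) = 5²*(134 + (-23 + 3)*(-1)) = 25*(134 - 20*(-1)) = 25*(134 + 20) = 25*154 = 3850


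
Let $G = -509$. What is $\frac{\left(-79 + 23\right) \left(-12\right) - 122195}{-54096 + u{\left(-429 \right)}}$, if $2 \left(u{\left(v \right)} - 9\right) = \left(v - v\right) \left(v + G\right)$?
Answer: $\frac{121523}{54087} \approx 2.2468$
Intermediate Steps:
$u{\left(v \right)} = 9$ ($u{\left(v \right)} = 9 + \frac{\left(v - v\right) \left(v - 509\right)}{2} = 9 + \frac{0 \left(-509 + v\right)}{2} = 9 + \frac{1}{2} \cdot 0 = 9 + 0 = 9$)
$\frac{\left(-79 + 23\right) \left(-12\right) - 122195}{-54096 + u{\left(-429 \right)}} = \frac{\left(-79 + 23\right) \left(-12\right) - 122195}{-54096 + 9} = \frac{\left(-56\right) \left(-12\right) - 122195}{-54087} = \left(672 - 122195\right) \left(- \frac{1}{54087}\right) = \left(-121523\right) \left(- \frac{1}{54087}\right) = \frac{121523}{54087}$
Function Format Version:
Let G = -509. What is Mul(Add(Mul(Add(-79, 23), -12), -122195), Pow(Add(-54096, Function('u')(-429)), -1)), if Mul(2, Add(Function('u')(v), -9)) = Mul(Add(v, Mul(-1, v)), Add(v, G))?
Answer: Rational(121523, 54087) ≈ 2.2468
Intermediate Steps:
Function('u')(v) = 9 (Function('u')(v) = Add(9, Mul(Rational(1, 2), Mul(Add(v, Mul(-1, v)), Add(v, -509)))) = Add(9, Mul(Rational(1, 2), Mul(0, Add(-509, v)))) = Add(9, Mul(Rational(1, 2), 0)) = Add(9, 0) = 9)
Mul(Add(Mul(Add(-79, 23), -12), -122195), Pow(Add(-54096, Function('u')(-429)), -1)) = Mul(Add(Mul(Add(-79, 23), -12), -122195), Pow(Add(-54096, 9), -1)) = Mul(Add(Mul(-56, -12), -122195), Pow(-54087, -1)) = Mul(Add(672, -122195), Rational(-1, 54087)) = Mul(-121523, Rational(-1, 54087)) = Rational(121523, 54087)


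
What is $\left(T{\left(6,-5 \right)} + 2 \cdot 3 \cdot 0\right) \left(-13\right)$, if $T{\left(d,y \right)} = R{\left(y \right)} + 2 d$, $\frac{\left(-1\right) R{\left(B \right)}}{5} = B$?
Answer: $-481$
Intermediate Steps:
$R{\left(B \right)} = - 5 B$
$T{\left(d,y \right)} = - 5 y + 2 d$
$\left(T{\left(6,-5 \right)} + 2 \cdot 3 \cdot 0\right) \left(-13\right) = \left(\left(\left(-5\right) \left(-5\right) + 2 \cdot 6\right) + 2 \cdot 3 \cdot 0\right) \left(-13\right) = \left(\left(25 + 12\right) + 6 \cdot 0\right) \left(-13\right) = \left(37 + 0\right) \left(-13\right) = 37 \left(-13\right) = -481$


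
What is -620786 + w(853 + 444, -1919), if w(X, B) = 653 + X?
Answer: -618836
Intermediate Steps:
-620786 + w(853 + 444, -1919) = -620786 + (653 + (853 + 444)) = -620786 + (653 + 1297) = -620786 + 1950 = -618836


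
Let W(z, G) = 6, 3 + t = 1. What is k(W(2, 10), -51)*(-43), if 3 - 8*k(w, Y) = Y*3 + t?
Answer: -3397/4 ≈ -849.25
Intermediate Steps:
t = -2 (t = -3 + 1 = -2)
k(w, Y) = 5/8 - 3*Y/8 (k(w, Y) = 3/8 - (Y*3 - 2)/8 = 3/8 - (3*Y - 2)/8 = 3/8 - (-2 + 3*Y)/8 = 3/8 + (¼ - 3*Y/8) = 5/8 - 3*Y/8)
k(W(2, 10), -51)*(-43) = (5/8 - 3/8*(-51))*(-43) = (5/8 + 153/8)*(-43) = (79/4)*(-43) = -3397/4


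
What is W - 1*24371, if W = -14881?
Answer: -39252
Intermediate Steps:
W - 1*24371 = -14881 - 1*24371 = -14881 - 24371 = -39252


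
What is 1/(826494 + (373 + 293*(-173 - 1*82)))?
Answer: 1/752152 ≈ 1.3295e-6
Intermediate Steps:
1/(826494 + (373 + 293*(-173 - 1*82))) = 1/(826494 + (373 + 293*(-173 - 82))) = 1/(826494 + (373 + 293*(-255))) = 1/(826494 + (373 - 74715)) = 1/(826494 - 74342) = 1/752152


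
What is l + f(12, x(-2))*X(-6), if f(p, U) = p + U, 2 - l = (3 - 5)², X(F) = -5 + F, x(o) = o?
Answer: -112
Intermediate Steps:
l = -2 (l = 2 - (3 - 5)² = 2 - 1*(-2)² = 2 - 1*4 = 2 - 4 = -2)
f(p, U) = U + p
l + f(12, x(-2))*X(-6) = -2 + (-2 + 12)*(-5 - 6) = -2 + 10*(-11) = -2 - 110 = -112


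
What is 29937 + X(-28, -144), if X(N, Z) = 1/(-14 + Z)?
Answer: 4730045/158 ≈ 29937.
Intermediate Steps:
29937 + X(-28, -144) = 29937 + 1/(-14 - 144) = 29937 + 1/(-158) = 29937 - 1/158 = 4730045/158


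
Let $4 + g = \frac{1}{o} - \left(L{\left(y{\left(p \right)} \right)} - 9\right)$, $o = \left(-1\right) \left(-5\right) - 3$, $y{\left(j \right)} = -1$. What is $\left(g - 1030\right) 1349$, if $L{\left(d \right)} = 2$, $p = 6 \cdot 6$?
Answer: $- \frac{2769497}{2} \approx -1.3847 \cdot 10^{6}$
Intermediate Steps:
$p = 36$
$o = 2$ ($o = 5 - 3 = 2$)
$g = \frac{7}{2}$ ($g = -4 + \left(\frac{1}{2} - \left(2 - 9\right)\right) = -4 + \left(\frac{1}{2} - -7\right) = -4 + \left(\frac{1}{2} + 7\right) = -4 + \frac{15}{2} = \frac{7}{2} \approx 3.5$)
$\left(g - 1030\right) 1349 = \left(\frac{7}{2} - 1030\right) 1349 = \left(- \frac{2053}{2}\right) 1349 = - \frac{2769497}{2}$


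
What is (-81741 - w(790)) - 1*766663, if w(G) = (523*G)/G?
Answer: -848927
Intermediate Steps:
w(G) = 523
(-81741 - w(790)) - 1*766663 = (-81741 - 1*523) - 1*766663 = (-81741 - 523) - 766663 = -82264 - 766663 = -848927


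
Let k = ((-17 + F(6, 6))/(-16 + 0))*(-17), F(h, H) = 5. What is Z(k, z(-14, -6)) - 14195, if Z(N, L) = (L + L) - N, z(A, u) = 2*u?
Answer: -56825/4 ≈ -14206.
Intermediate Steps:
k = -51/4 (k = ((-17 + 5)/(-16 + 0))*(-17) = -12/(-16)*(-17) = -12*(-1/16)*(-17) = (¾)*(-17) = -51/4 ≈ -12.750)
Z(N, L) = -N + 2*L (Z(N, L) = 2*L - N = -N + 2*L)
Z(k, z(-14, -6)) - 14195 = (-1*(-51/4) + 2*(2*(-6))) - 14195 = (51/4 + 2*(-12)) - 14195 = (51/4 - 24) - 14195 = -45/4 - 14195 = -56825/4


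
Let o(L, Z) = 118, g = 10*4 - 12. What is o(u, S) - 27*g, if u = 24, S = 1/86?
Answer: -638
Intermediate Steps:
S = 1/86 ≈ 0.011628
g = 28 (g = 40 - 12 = 28)
o(u, S) - 27*g = 118 - 27*28 = 118 - 1*756 = 118 - 756 = -638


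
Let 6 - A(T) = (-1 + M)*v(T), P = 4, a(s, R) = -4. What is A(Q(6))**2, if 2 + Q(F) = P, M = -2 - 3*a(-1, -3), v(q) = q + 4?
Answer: 2304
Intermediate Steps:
v(q) = 4 + q
M = 10 (M = -2 - 3*(-4) = -2 + 12 = 10)
Q(F) = 2 (Q(F) = -2 + 4 = 2)
A(T) = -30 - 9*T (A(T) = 6 - (-1 + 10)*(4 + T) = 6 - 9*(4 + T) = 6 - (36 + 9*T) = 6 + (-36 - 9*T) = -30 - 9*T)
A(Q(6))**2 = (-30 - 9*2)**2 = (-30 - 18)**2 = (-48)**2 = 2304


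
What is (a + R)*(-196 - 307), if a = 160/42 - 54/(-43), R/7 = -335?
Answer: 1062819383/903 ≈ 1.1770e+6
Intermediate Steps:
R = -2345 (R = 7*(-335) = -2345)
a = 4574/903 (a = 160*(1/42) - 54*(-1/43) = 80/21 + 54/43 = 4574/903 ≈ 5.0653)
(a + R)*(-196 - 307) = (4574/903 - 2345)*(-196 - 307) = -2112961/903*(-503) = 1062819383/903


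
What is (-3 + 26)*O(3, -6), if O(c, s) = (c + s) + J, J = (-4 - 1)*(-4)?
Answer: 391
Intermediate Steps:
J = 20 (J = -5*(-4) = 20)
O(c, s) = 20 + c + s (O(c, s) = (c + s) + 20 = 20 + c + s)
(-3 + 26)*O(3, -6) = (-3 + 26)*(20 + 3 - 6) = 23*17 = 391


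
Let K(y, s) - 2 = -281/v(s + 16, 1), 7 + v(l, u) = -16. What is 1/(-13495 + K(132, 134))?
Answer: -23/310058 ≈ -7.4180e-5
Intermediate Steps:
v(l, u) = -23 (v(l, u) = -7 - 16 = -23)
K(y, s) = 327/23 (K(y, s) = 2 - 281/(-23) = 2 - 281*(-1/23) = 2 + 281/23 = 327/23)
1/(-13495 + K(132, 134)) = 1/(-13495 + 327/23) = 1/(-310058/23) = -23/310058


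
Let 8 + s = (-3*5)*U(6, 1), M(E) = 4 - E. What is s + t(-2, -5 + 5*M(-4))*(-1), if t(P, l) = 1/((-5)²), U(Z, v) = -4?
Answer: 1299/25 ≈ 51.960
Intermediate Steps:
s = 52 (s = -8 - 3*5*(-4) = -8 - 15*(-4) = -8 + 60 = 52)
t(P, l) = 1/25
s + t(-2, -5 + 5*M(-4))*(-1) = 52 + (1/25)*(-1) = 52 - 1/25 = 1299/25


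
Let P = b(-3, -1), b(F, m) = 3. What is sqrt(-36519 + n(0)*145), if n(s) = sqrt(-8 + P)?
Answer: sqrt(-36519 + 145*I*sqrt(5)) ≈ 0.8483 + 191.1*I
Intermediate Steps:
P = 3
n(s) = I*sqrt(5) (n(s) = sqrt(-8 + 3) = sqrt(-5) = I*sqrt(5))
sqrt(-36519 + n(0)*145) = sqrt(-36519 + (I*sqrt(5))*145) = sqrt(-36519 + 145*I*sqrt(5))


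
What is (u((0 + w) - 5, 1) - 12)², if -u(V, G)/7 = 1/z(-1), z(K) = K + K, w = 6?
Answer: 289/4 ≈ 72.250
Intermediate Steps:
z(K) = 2*K
u(V, G) = 7/2 (u(V, G) = -7/(2*(-1)) = -7/(-2) = -7*(-½) = 7/2)
(u((0 + w) - 5, 1) - 12)² = (7/2 - 12)² = (-17/2)² = 289/4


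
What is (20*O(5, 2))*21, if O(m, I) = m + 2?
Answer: 2940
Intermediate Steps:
O(m, I) = 2 + m
(20*O(5, 2))*21 = (20*(2 + 5))*21 = (20*7)*21 = 140*21 = 2940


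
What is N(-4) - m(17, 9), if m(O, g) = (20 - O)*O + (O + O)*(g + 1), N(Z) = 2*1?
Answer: -389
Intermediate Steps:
N(Z) = 2
m(O, g) = O*(20 - O) + 2*O*(1 + g) (m(O, g) = O*(20 - O) + (2*O)*(1 + g) = O*(20 - O) + 2*O*(1 + g))
N(-4) - m(17, 9) = 2 - 17*(22 - 1*17 + 2*9) = 2 - 17*(22 - 17 + 18) = 2 - 17*23 = 2 - 1*391 = 2 - 391 = -389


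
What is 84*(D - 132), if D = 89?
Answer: -3612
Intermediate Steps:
84*(D - 132) = 84*(89 - 132) = 84*(-43) = -3612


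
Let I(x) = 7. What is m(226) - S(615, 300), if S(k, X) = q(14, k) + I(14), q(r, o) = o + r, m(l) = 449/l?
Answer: -143287/226 ≈ -634.01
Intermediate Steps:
S(k, X) = 21 + k (S(k, X) = (k + 14) + 7 = (14 + k) + 7 = 21 + k)
m(226) - S(615, 300) = 449/226 - (21 + 615) = 449*(1/226) - 1*636 = 449/226 - 636 = -143287/226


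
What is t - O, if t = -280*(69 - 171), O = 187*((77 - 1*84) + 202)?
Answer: -7905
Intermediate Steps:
O = 36465 (O = 187*((77 - 84) + 202) = 187*(-7 + 202) = 187*195 = 36465)
t = 28560 (t = -280*(-102) = 28560)
t - O = 28560 - 1*36465 = 28560 - 36465 = -7905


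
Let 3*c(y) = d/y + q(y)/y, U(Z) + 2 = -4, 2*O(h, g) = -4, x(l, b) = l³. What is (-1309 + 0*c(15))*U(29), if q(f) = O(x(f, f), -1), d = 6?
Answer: 7854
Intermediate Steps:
O(h, g) = -2 (O(h, g) = (½)*(-4) = -2)
q(f) = -2
U(Z) = -6 (U(Z) = -2 - 4 = -6)
c(y) = 4/(3*y) (c(y) = (6/y - 2/y)/3 = (4/y)/3 = 4/(3*y))
(-1309 + 0*c(15))*U(29) = (-1309 + 0*((4/3)/15))*(-6) = (-1309 + 0*((4/3)*(1/15)))*(-6) = (-1309 + 0*(4/45))*(-6) = (-1309 + 0)*(-6) = -1309*(-6) = 7854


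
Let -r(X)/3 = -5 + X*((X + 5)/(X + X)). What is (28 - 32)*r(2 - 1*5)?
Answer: -48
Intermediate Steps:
r(X) = 15/2 - 3*X/2 (r(X) = -3*(-5 + X*((X + 5)/(X + X))) = -3*(-5 + X*((5 + X)/((2*X)))) = -3*(-5 + X*((5 + X)*(1/(2*X)))) = -3*(-5 + X*((5 + X)/(2*X))) = -3*(-5 + (5/2 + X/2)) = -3*(-5/2 + X/2) = 15/2 - 3*X/2)
(28 - 32)*r(2 - 1*5) = (28 - 32)*(15/2 - 3*(2 - 1*5)/2) = -4*(15/2 - 3*(2 - 5)/2) = -4*(15/2 - 3/2*(-3)) = -4*(15/2 + 9/2) = -4*12 = -48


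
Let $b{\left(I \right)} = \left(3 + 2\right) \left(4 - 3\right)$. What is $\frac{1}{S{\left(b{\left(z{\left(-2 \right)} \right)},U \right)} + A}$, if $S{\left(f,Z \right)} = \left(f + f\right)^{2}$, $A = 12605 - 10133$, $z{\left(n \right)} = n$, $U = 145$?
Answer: $\frac{1}{2572} \approx 0.0003888$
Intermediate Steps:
$A = 2472$ ($A = 12605 - 10133 = 2472$)
$b{\left(I \right)} = 5$ ($b{\left(I \right)} = 5 \cdot 1 = 5$)
$S{\left(f,Z \right)} = 4 f^{2}$ ($S{\left(f,Z \right)} = \left(2 f\right)^{2} = 4 f^{2}$)
$\frac{1}{S{\left(b{\left(z{\left(-2 \right)} \right)},U \right)} + A} = \frac{1}{4 \cdot 5^{2} + 2472} = \frac{1}{4 \cdot 25 + 2472} = \frac{1}{100 + 2472} = \frac{1}{2572}$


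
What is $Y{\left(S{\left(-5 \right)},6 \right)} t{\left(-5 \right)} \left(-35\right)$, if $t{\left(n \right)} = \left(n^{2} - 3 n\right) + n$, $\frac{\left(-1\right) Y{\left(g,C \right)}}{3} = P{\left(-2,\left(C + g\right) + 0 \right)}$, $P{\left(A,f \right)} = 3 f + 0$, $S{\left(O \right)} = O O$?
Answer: $341775$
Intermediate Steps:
$S{\left(O \right)} = O^{2}$
$P{\left(A,f \right)} = 3 f$
$Y{\left(g,C \right)} = - 9 C - 9 g$ ($Y{\left(g,C \right)} = - 3 \cdot 3 \left(\left(C + g\right) + 0\right) = - 3 \cdot 3 \left(C + g\right) = - 3 \left(3 C + 3 g\right) = - 9 C - 9 g$)
$t{\left(n \right)} = n^{2} - 2 n$
$Y{\left(S{\left(-5 \right)},6 \right)} t{\left(-5 \right)} \left(-35\right) = \left(\left(-9\right) 6 - 9 \left(-5\right)^{2}\right) \left(- 5 \left(-2 - 5\right)\right) \left(-35\right) = \left(-54 - 225\right) \left(\left(-5\right) \left(-7\right)\right) \left(-35\right) = \left(-54 - 225\right) 35 \left(-35\right) = \left(-279\right) 35 \left(-35\right) = \left(-9765\right) \left(-35\right) = 341775$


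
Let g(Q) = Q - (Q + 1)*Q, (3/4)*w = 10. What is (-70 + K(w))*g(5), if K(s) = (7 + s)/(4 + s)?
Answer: 89475/52 ≈ 1720.7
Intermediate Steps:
w = 40/3 (w = (4/3)*10 = 40/3 ≈ 13.333)
K(s) = (7 + s)/(4 + s)
g(Q) = Q - Q*(1 + Q) (g(Q) = Q - (1 + Q)*Q = Q - Q*(1 + Q))
(-70 + K(w))*g(5) = (-70 + (7 + 40/3)/(4 + 40/3))*(-1*5²) = (-70 + (61/3)/(52/3))*(-1*25) = (-70 + (3/52)*(61/3))*(-25) = (-70 + 61/52)*(-25) = -3579/52*(-25) = 89475/52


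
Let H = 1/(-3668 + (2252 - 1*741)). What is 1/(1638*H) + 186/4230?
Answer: -54441/42770 ≈ -1.2729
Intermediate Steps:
H = -1/2157 (H = 1/(-3668 + (2252 - 741)) = 1/(-3668 + 1511) = 1/(-2157) = -1/2157 ≈ -0.00046361)
1/(1638*H) + 186/4230 = 1/(1638*(-1/2157)) + 186/4230 = (1/1638)*(-2157) + 186*(1/4230) = -719/546 + 31/705 = -54441/42770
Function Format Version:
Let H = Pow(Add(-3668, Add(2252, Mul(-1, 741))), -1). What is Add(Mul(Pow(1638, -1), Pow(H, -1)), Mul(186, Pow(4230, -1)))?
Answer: Rational(-54441, 42770) ≈ -1.2729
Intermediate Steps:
H = Rational(-1, 2157) (H = Pow(Add(-3668, Add(2252, -741)), -1) = Pow(Add(-3668, 1511), -1) = Pow(-2157, -1) = Rational(-1, 2157) ≈ -0.00046361)
Add(Mul(Pow(1638, -1), Pow(H, -1)), Mul(186, Pow(4230, -1))) = Add(Mul(Pow(1638, -1), Pow(Rational(-1, 2157), -1)), Mul(186, Pow(4230, -1))) = Add(Mul(Rational(1, 1638), -2157), Mul(186, Rational(1, 4230))) = Add(Rational(-719, 546), Rational(31, 705)) = Rational(-54441, 42770)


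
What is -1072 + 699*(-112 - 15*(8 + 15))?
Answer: -320515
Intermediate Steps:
-1072 + 699*(-112 - 15*(8 + 15)) = -1072 + 699*(-112 - 15*23) = -1072 + 699*(-112 - 1*345) = -1072 + 699*(-112 - 345) = -1072 + 699*(-457) = -1072 - 319443 = -320515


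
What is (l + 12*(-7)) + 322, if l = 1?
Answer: 239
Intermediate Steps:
(l + 12*(-7)) + 322 = (1 + 12*(-7)) + 322 = (1 - 84) + 322 = -83 + 322 = 239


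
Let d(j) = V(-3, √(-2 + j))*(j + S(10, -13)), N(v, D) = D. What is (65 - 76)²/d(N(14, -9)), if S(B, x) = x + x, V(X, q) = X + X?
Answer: 121/210 ≈ 0.57619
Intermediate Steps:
V(X, q) = 2*X
S(B, x) = 2*x
d(j) = 156 - 6*j (d(j) = (2*(-3))*(j + 2*(-13)) = -6*(j - 26) = -6*(-26 + j) = 156 - 6*j)
(65 - 76)²/d(N(14, -9)) = (65 - 76)²/(156 - 6*(-9)) = (-11)²/(156 + 54) = 121/210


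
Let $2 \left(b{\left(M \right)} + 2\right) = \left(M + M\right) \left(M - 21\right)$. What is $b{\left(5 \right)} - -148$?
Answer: $66$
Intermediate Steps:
$b{\left(M \right)} = -2 + M \left(-21 + M\right)$ ($b{\left(M \right)} = -2 + \frac{\left(M + M\right) \left(M - 21\right)}{2} = -2 + \frac{2 M \left(-21 + M\right)}{2} = -2 + M \left(-21 + M\right)$)
$b{\left(5 \right)} - -148 = \left(-2 + 5^{2} - 105\right) - -148 = \left(-2 + 25 - 105\right) + 148 = -82 + 148 = 66$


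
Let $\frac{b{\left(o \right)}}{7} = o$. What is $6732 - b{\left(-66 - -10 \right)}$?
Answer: $7124$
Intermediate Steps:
$b{\left(o \right)} = 7 o$
$6732 - b{\left(-66 - -10 \right)} = 6732 - 7 \left(-66 - -10\right) = 6732 - 7 \left(-66 + 10\right) = 6732 - 7 \left(-56\right) = 6732 - -392 = 6732 + 392 = 7124$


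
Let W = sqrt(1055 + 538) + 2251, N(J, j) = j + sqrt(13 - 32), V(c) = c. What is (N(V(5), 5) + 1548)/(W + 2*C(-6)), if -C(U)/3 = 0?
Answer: (1553 + I*sqrt(19))/(2251 + 3*sqrt(177)) ≈ 0.6779 + 0.0019027*I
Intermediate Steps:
C(U) = 0 (C(U) = -3*0 = 0)
N(J, j) = j + I*sqrt(19) (N(J, j) = j + sqrt(-19) = j + I*sqrt(19))
W = 2251 + 3*sqrt(177) (W = sqrt(1593) + 2251 = 3*sqrt(177) + 2251 = 2251 + 3*sqrt(177) ≈ 2290.9)
(N(V(5), 5) + 1548)/(W + 2*C(-6)) = ((5 + I*sqrt(19)) + 1548)/((2251 + 3*sqrt(177)) + 2*0) = (1553 + I*sqrt(19))/((2251 + 3*sqrt(177)) + 0) = (1553 + I*sqrt(19))/(2251 + 3*sqrt(177))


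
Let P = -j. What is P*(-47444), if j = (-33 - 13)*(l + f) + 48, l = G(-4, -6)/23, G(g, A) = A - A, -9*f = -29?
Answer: -42794488/9 ≈ -4.7549e+6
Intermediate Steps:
f = 29/9 (f = -⅑*(-29) = 29/9 ≈ 3.2222)
G(g, A) = 0
l = 0 (l = 0/23 = 0*(1/23) = 0)
j = -902/9 (j = (-33 - 13)*(0 + 29/9) + 48 = -46*29/9 + 48 = -1334/9 + 48 = -902/9 ≈ -100.22)
P = 902/9 (P = -1*(-902/9) = 902/9 ≈ 100.22)
P*(-47444) = (902/9)*(-47444) = -42794488/9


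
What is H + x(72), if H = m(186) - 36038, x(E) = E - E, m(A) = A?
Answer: -35852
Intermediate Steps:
x(E) = 0
H = -35852 (H = 186 - 36038 = -35852)
H + x(72) = -35852 + 0 = -35852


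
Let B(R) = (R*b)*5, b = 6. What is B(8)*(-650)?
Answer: -156000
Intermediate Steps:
B(R) = 30*R (B(R) = (R*6)*5 = (6*R)*5 = 30*R)
B(8)*(-650) = (30*8)*(-650) = 240*(-650) = -156000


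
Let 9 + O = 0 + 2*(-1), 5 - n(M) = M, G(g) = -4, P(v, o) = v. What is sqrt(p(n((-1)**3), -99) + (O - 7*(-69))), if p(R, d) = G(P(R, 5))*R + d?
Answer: sqrt(349) ≈ 18.682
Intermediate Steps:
n(M) = 5 - M
p(R, d) = d - 4*R (p(R, d) = -4*R + d = d - 4*R)
O = -11 (O = -9 + (0 + 2*(-1)) = -9 + (0 - 2) = -9 - 2 = -11)
sqrt(p(n((-1)**3), -99) + (O - 7*(-69))) = sqrt((-99 - 4*(5 - 1*(-1)**3)) + (-11 - 7*(-69))) = sqrt((-99 - 4*(5 - 1*(-1))) + (-11 + 483)) = sqrt((-99 - 4*(5 + 1)) + 472) = sqrt((-99 - 4*6) + 472) = sqrt((-99 - 24) + 472) = sqrt(-123 + 472) = sqrt(349)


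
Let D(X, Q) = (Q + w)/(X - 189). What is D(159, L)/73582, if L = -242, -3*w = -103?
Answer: 623/6622380 ≈ 9.4075e-5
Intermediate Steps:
w = 103/3 (w = -1/3*(-103) = 103/3 ≈ 34.333)
D(X, Q) = (103/3 + Q)/(-189 + X) (D(X, Q) = (Q + 103/3)/(X - 189) = (103/3 + Q)/(-189 + X))
D(159, L)/73582 = ((103/3 - 242)/(-189 + 159))/73582 = (-623/3/(-30))*(1/73582) = -1/30*(-623/3)*(1/73582) = (623/90)*(1/73582) = 623/6622380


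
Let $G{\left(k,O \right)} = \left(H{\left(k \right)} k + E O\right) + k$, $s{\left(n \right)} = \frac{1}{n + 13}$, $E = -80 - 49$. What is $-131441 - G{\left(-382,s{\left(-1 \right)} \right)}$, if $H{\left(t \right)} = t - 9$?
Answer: $- \frac{1121641}{4} \approx -2.8041 \cdot 10^{5}$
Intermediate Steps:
$E = -129$
$s{\left(n \right)} = \frac{1}{13 + n}$
$H{\left(t \right)} = -9 + t$
$G{\left(k,O \right)} = k - 129 O + k \left(-9 + k\right)$ ($G{\left(k,O \right)} = \left(\left(-9 + k\right) k - 129 O\right) + k = \left(k \left(-9 + k\right) - 129 O\right) + k = \left(- 129 O + k \left(-9 + k\right)\right) + k = k - 129 O + k \left(-9 + k\right)$)
$-131441 - G{\left(-382,s{\left(-1 \right)} \right)} = -131441 - \left(-382 - \frac{129}{13 - 1} - 382 \left(-9 - 382\right)\right) = -131441 - \left(-382 - \frac{129}{12} - -149362\right) = -131441 - \left(-382 - \frac{43}{4} + 149362\right) = -131441 - \frac{595877}{4} = - \frac{1121641}{4}$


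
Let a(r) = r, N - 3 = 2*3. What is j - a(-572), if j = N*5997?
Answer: 54545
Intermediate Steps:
N = 9 (N = 3 + 2*3 = 3 + 6 = 9)
j = 53973 (j = 9*5997 = 53973)
j - a(-572) = 53973 - 1*(-572) = 53973 + 572 = 54545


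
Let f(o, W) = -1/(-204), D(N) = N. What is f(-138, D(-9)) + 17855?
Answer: 3642421/204 ≈ 17855.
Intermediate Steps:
f(o, W) = 1/204 (f(o, W) = -1*(-1/204) = 1/204)
f(-138, D(-9)) + 17855 = 1/204 + 17855 = 3642421/204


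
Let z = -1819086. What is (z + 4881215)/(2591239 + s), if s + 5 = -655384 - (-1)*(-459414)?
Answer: 3062129/1476436 ≈ 2.0740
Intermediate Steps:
s = -1114803 (s = -5 + (-655384 - (-1)*(-459414)) = -5 + (-655384 - 1*459414) = -5 + (-655384 - 459414) = -5 - 1114798 = -1114803)
(z + 4881215)/(2591239 + s) = (-1819086 + 4881215)/(2591239 - 1114803) = 3062129/1476436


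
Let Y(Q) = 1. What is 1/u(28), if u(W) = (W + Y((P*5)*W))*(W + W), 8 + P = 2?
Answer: 1/1624 ≈ 0.00061576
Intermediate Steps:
P = -6 (P = -8 + 2 = -6)
u(W) = 2*W*(1 + W) (u(W) = (W + 1)*(W + W) = (1 + W)*(2*W) = 2*W*(1 + W))
1/u(28) = 1/(2*28*(1 + 28)) = 1/(2*28*29) = 1/1624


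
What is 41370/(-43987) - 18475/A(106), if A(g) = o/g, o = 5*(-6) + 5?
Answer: 3445636288/43987 ≈ 78333.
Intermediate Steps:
o = -25 (o = -30 + 5 = -25)
A(g) = -25/g
41370/(-43987) - 18475/A(106) = 41370/(-43987) - 18475/((-25/106)) = 41370*(-1/43987) - 18475/((-25*1/106)) = -41370/43987 - 18475/(-25/106) = -41370/43987 - 18475*(-106/25) = -41370/43987 + 78334 = 3445636288/43987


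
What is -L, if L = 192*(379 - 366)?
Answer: -2496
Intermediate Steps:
L = 2496 (L = 192*13 = 2496)
-L = -1*2496 = -2496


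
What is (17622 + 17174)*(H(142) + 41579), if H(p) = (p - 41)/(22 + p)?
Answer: 59318976843/41 ≈ 1.4468e+9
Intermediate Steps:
H(p) = (-41 + p)/(22 + p)
(17622 + 17174)*(H(142) + 41579) = (17622 + 17174)*((-41 + 142)/(22 + 142) + 41579) = 34796*(101/164 + 41579) = 34796*(6819057/164) = 59318976843/41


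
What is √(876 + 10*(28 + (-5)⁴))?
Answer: 23*√14 ≈ 86.058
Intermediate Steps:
√(876 + 10*(28 + (-5)⁴)) = √(876 + 10*(28 + 625)) = √(876 + 10*653) = √(876 + 6530) = √7406 = 23*√14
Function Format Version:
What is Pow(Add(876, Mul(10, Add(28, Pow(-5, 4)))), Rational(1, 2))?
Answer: Mul(23, Pow(14, Rational(1, 2))) ≈ 86.058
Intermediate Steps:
Pow(Add(876, Mul(10, Add(28, Pow(-5, 4)))), Rational(1, 2)) = Pow(Add(876, Mul(10, Add(28, 625))), Rational(1, 2)) = Pow(Add(876, Mul(10, 653)), Rational(1, 2)) = Pow(Add(876, 6530), Rational(1, 2)) = Pow(7406, Rational(1, 2)) = Mul(23, Pow(14, Rational(1, 2)))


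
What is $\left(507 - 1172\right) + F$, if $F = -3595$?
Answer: $-4260$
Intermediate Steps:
$\left(507 - 1172\right) + F = \left(507 - 1172\right) - 3595 = -665 - 3595 = -4260$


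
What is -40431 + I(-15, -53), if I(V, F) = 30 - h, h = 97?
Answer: -40498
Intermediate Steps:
I(V, F) = -67 (I(V, F) = 30 - 1*97 = 30 - 97 = -67)
-40431 + I(-15, -53) = -40431 - 67 = -40498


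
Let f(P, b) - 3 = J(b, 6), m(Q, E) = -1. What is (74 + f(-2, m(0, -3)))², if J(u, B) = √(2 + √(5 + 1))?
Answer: (77 + √(2 + √6))² ≈ 6258.3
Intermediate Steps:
J(u, B) = √(2 + √6)
f(P, b) = 3 + √(2 + √6)
(74 + f(-2, m(0, -3)))² = (74 + (3 + √(2 + √6)))² = (77 + √(2 + √6))²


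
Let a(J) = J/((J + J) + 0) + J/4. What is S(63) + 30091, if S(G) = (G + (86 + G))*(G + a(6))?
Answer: 43871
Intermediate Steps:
a(J) = ½ + J/4 (a(J) = J/(2*J + 0) + J*(¼) = J/((2*J)) + J/4 = J*(1/(2*J)) + J/4 = ½ + J/4)
S(G) = (2 + G)*(86 + 2*G) (S(G) = (G + (86 + G))*(G + (½ + (¼)*6)) = (86 + 2*G)*(G + (½ + 3/2)) = (86 + 2*G)*(G + 2) = (86 + 2*G)*(2 + G) = (2 + G)*(86 + 2*G))
S(63) + 30091 = (172 + 2*63² + 90*63) + 30091 = (172 + 2*3969 + 5670) + 30091 = (172 + 7938 + 5670) + 30091 = 13780 + 30091 = 43871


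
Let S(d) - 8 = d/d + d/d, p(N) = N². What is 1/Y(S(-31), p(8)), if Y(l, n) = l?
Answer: ⅒ ≈ 0.10000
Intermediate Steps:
S(d) = 10 (S(d) = 8 + (d/d + d/d) = 8 + (1 + 1) = 8 + 2 = 10)
1/Y(S(-31), p(8)) = 1/10 = ⅒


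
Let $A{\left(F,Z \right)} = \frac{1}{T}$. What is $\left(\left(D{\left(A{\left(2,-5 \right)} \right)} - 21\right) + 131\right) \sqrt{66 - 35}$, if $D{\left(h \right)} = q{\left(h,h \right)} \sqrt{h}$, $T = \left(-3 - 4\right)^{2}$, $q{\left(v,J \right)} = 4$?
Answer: $\frac{774 \sqrt{31}}{7} \approx 615.64$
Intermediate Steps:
$T = 49$ ($T = \left(-7\right)^{2} = 49$)
$A{\left(F,Z \right)} = \frac{1}{49}$
$D{\left(h \right)} = 4 \sqrt{h}$
$\left(\left(D{\left(A{\left(2,-5 \right)} \right)} - 21\right) + 131\right) \sqrt{66 - 35} = \left(\left(\frac{4}{7} - 21\right) + 131\right) \sqrt{66 - 35} = \left(\left(4 \cdot \frac{1}{7} - 21\right) + 131\right) \sqrt{31} = \left(\left(\frac{4}{7} - 21\right) + 131\right) \sqrt{31} = \left(- \frac{143}{7} + 131\right) \sqrt{31} = \frac{774 \sqrt{31}}{7}$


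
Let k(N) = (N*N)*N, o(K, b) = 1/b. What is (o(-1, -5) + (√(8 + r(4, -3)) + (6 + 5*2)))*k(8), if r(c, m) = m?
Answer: 40448/5 + 512*√5 ≈ 9234.5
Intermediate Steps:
k(N) = N³ (k(N) = N²*N = N³)
(o(-1, -5) + (√(8 + r(4, -3)) + (6 + 5*2)))*k(8) = (1/(-5) + (√(8 - 3) + (6 + 5*2)))*8³ = (-⅕ + (√5 + (6 + 10)))*512 = (-⅕ + (√5 + 16))*512 = (-⅕ + (16 + √5))*512 = (79/5 + √5)*512 = 40448/5 + 512*√5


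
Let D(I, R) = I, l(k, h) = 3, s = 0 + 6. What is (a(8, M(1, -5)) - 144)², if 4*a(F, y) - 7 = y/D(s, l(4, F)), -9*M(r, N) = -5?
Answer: 943779841/46656 ≈ 20228.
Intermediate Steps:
s = 6
M(r, N) = 5/9 (M(r, N) = -⅑*(-5) = 5/9)
a(F, y) = 7/4 + y/24 (a(F, y) = 7/4 + (y/6)/4 = 7/4 + y/24)
(a(8, M(1, -5)) - 144)² = ((7/4 + (1/24)*(5/9)) - 144)² = ((7/4 + 5/216) - 144)² = (383/216 - 144)² = (-30721/216)² = 943779841/46656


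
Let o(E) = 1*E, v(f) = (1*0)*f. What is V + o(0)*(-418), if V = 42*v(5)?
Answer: 0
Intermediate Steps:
v(f) = 0 (v(f) = 0*f = 0)
V = 0 (V = 42*0 = 0)
o(E) = E
V + o(0)*(-418) = 0 + 0*(-418) = 0 + 0 = 0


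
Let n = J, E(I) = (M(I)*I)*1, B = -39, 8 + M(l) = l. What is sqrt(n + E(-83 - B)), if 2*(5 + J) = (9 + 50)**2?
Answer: sqrt(16094)/2 ≈ 63.431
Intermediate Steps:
M(l) = -8 + l
E(I) = I*(-8 + I) (E(I) = ((-8 + I)*I)*1 = (I*(-8 + I))*1 = I*(-8 + I))
J = 3471/2 (J = -5 + (9 + 50)**2/2 = -5 + (1/2)*59**2 = -5 + (1/2)*3481 = -5 + 3481/2 = 3471/2 ≈ 1735.5)
n = 3471/2 ≈ 1735.5
sqrt(n + E(-83 - B)) = sqrt(3471/2 + (-83 - 1*(-39))*(-8 + (-83 - 1*(-39)))) = sqrt(3471/2 + (-83 + 39)*(-8 + (-83 + 39))) = sqrt(3471/2 - 44*(-8 - 44)) = sqrt(3471/2 - 44*(-52)) = sqrt(3471/2 + 2288) = sqrt(8047/2) = sqrt(16094)/2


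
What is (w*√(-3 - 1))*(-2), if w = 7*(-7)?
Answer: 196*I ≈ 196.0*I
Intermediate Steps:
w = -49
(w*√(-3 - 1))*(-2) = -49*√(-3 - 1)*(-2) = -98*I*(-2) = 196*I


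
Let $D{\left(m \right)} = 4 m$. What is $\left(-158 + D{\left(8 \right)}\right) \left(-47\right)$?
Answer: $5922$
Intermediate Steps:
$\left(-158 + D{\left(8 \right)}\right) \left(-47\right) = \left(-158 + 4 \cdot 8\right) \left(-47\right) = \left(-158 + 32\right) \left(-47\right) = \left(-126\right) \left(-47\right) = 5922$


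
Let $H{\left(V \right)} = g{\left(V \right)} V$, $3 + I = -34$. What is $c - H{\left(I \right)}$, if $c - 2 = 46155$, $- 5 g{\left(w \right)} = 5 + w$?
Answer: $\frac{231969}{5} \approx 46394.0$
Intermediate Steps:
$g{\left(w \right)} = -1 - \frac{w}{5}$ ($g{\left(w \right)} = - \frac{5 + w}{5} = -1 - \frac{w}{5}$)
$c = 46157$ ($c = 2 + 46155 = 46157$)
$I = -37$ ($I = -3 - 34 = -37$)
$H{\left(V \right)} = V \left(-1 - \frac{V}{5}\right)$ ($H{\left(V \right)} = \left(-1 - \frac{V}{5}\right) V = V \left(-1 - \frac{V}{5}\right)$)
$c - H{\left(I \right)} = 46157 - \left(- \frac{1}{5}\right) \left(-37\right) \left(5 - 37\right) = 46157 - \left(- \frac{1}{5}\right) \left(-37\right) \left(-32\right) = 46157 - - \frac{1184}{5} = 46157 + \frac{1184}{5} = \frac{231969}{5}$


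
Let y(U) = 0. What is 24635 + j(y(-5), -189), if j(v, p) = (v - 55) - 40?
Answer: 24540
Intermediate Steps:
j(v, p) = -95 + v (j(v, p) = (-55 + v) - 40 = -95 + v)
24635 + j(y(-5), -189) = 24635 + (-95 + 0) = 24635 - 95 = 24540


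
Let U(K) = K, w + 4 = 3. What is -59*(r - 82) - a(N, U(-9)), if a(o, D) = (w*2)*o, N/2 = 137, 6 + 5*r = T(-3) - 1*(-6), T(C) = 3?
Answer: 26753/5 ≈ 5350.6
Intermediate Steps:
w = -1 (w = -4 + 3 = -1)
r = 3/5 (r = -6/5 + (3 - 1*(-6))/5 = -6/5 + (3 + 6)/5 = -6/5 + (1/5)*9 = -6/5 + 9/5 = 3/5 ≈ 0.60000)
N = 274 (N = 2*137 = 274)
a(o, D) = -2*o (a(o, D) = (-1*2)*o = -2*o)
-59*(r - 82) - a(N, U(-9)) = -59*(3/5 - 82) - (-2)*274 = -59*(-407/5) - 1*(-548) = 24013/5 + 548 = 26753/5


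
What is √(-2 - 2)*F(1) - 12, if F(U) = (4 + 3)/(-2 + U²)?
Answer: -12 - 14*I ≈ -12.0 - 14.0*I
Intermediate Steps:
F(U) = 7/(-2 + U²)
√(-2 - 2)*F(1) - 12 = √(-2 - 2)*(7/(-2 + 1²)) - 12 = √(-4)*(7/(-2 + 1)) - 12 = (2*I)*(7/(-1)) - 12 = (2*I)*(7*(-1)) - 12 = (2*I)*(-7) - 12 = -14*I - 12 = -12 - 14*I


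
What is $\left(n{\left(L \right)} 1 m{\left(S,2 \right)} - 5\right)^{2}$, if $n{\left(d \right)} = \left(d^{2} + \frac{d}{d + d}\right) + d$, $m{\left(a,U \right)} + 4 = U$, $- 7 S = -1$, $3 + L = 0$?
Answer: $324$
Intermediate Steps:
$L = -3$ ($L = -3 + 0 = -3$)
$S = \frac{1}{7}$ ($S = \left(- \frac{1}{7}\right) \left(-1\right) = \frac{1}{7} \approx 0.14286$)
$m{\left(a,U \right)} = -4 + U$
$n{\left(d \right)} = \frac{1}{2} + d + d^{2}$ ($n{\left(d \right)} = \left(d^{2} + \frac{d}{2 d}\right) + d = \left(d^{2} + \frac{1}{2 d} d\right) + d = \left(d^{2} + \frac{1}{2}\right) + d = \left(\frac{1}{2} + d^{2}\right) + d = \frac{1}{2} + d + d^{2}$)
$\left(n{\left(L \right)} 1 m{\left(S,2 \right)} - 5\right)^{2} = \left(\left(\frac{1}{2} - 3 + \left(-3\right)^{2}\right) 1 \left(-4 + 2\right) - 5\right)^{2} = \left(\left(\frac{1}{2} - 3 + 9\right) 1 \left(-2\right) - 5\right)^{2} = \left(\frac{13}{2} \cdot 1 \left(-2\right) - 5\right)^{2} = \left(\frac{13}{2} \left(-2\right) - 5\right)^{2} = \left(-13 - 5\right)^{2} = \left(-18\right)^{2} = 324$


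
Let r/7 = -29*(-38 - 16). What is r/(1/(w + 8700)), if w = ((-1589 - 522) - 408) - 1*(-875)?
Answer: 77347872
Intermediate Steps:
w = -1644 (w = (-2111 - 408) + 875 = -2519 + 875 = -1644)
r = 10962 (r = 7*(-29*(-38 - 16)) = 7*(-29*(-54)) = 7*1566 = 10962)
r/(1/(w + 8700)) = 10962/(1/(-1644 + 8700)) = 10962/(1/7056) = 10962*7056 = 77347872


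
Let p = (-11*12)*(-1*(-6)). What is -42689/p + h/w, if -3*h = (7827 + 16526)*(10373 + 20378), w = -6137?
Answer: 197966065585/4860504 ≈ 40730.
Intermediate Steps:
p = -792 (p = -132*6 = -792)
h = -748879103/3 (h = -(7827 + 16526)*(10373 + 20378)/3 = -24353*30751/3 = -⅓*748879103 = -748879103/3 ≈ -2.4963e+8)
-42689/p + h/w = -42689/(-792) - 748879103/3/(-6137) = -42689*(-1/792) - 748879103/3*(-1/6137) = 42689/792 + 748879103/18411 = 197966065585/4860504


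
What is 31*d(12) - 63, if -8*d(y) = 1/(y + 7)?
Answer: -9607/152 ≈ -63.204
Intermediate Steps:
d(y) = -1/(8*(7 + y)) (d(y) = -1/(8*(y + 7)) = -1/(8*(7 + y)))
31*d(12) - 63 = 31*(-1/(56 + 8*12)) - 63 = 31*(-1/(56 + 96)) - 63 = 31*(-1/152) - 63 = -31/152 - 63 = -9607/152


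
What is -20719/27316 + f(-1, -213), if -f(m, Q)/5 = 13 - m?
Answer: -1932839/27316 ≈ -70.759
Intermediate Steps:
f(m, Q) = -65 + 5*m (f(m, Q) = -5*(13 - m) = -65 + 5*m)
-20719/27316 + f(-1, -213) = -20719/27316 + (-65 + 5*(-1)) = -20719*1/27316 + (-65 - 5) = -20719/27316 - 70 = -1932839/27316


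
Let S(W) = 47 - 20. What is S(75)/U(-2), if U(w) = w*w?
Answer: 27/4 ≈ 6.7500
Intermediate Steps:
S(W) = 27
U(w) = w**2
S(75)/U(-2) = 27/((-2)**2) = 27/4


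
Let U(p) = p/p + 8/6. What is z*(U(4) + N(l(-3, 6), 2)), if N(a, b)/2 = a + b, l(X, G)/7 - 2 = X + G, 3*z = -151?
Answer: -34579/9 ≈ -3842.1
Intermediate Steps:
z = -151/3 (z = (⅓)*(-151) = -151/3 ≈ -50.333)
U(p) = 7/3 (U(p) = 1 + 8*(⅙) = 1 + 4/3 = 7/3)
l(X, G) = 14 + 7*G + 7*X (l(X, G) = 14 + 7*(X + G) = 14 + 7*(G + X) = 14 + (7*G + 7*X) = 14 + 7*G + 7*X)
N(a, b) = 2*a + 2*b (N(a, b) = 2*(a + b) = 2*a + 2*b)
z*(U(4) + N(l(-3, 6), 2)) = -151*(7/3 + (2*(14 + 7*6 + 7*(-3)) + 2*2))/3 = -151*(7/3 + (2*(14 + 42 - 21) + 4))/3 = -151*(7/3 + (2*35 + 4))/3 = -151*(7/3 + (70 + 4))/3 = -151*(7/3 + 74)/3 = -151/3*229/3 = -34579/9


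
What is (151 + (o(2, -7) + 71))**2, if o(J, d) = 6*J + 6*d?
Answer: 36864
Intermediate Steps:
(151 + (o(2, -7) + 71))**2 = (151 + ((6*2 + 6*(-7)) + 71))**2 = (151 + ((12 - 42) + 71))**2 = (151 + (-30 + 71))**2 = (151 + 41)**2 = 192**2 = 36864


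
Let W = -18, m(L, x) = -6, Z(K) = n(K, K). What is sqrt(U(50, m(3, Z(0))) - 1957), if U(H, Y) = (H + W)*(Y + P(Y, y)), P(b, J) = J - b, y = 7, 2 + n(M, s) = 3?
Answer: I*sqrt(1733) ≈ 41.629*I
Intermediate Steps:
n(M, s) = 1 (n(M, s) = -2 + 3 = 1)
Z(K) = 1
U(H, Y) = -126 + 7*H (U(H, Y) = (H - 18)*(Y + (7 - Y)) = (-18 + H)*7 = -126 + 7*H)
sqrt(U(50, m(3, Z(0))) - 1957) = sqrt((-126 + 7*50) - 1957) = sqrt((-126 + 350) - 1957) = sqrt(224 - 1957) = sqrt(-1733) = I*sqrt(1733)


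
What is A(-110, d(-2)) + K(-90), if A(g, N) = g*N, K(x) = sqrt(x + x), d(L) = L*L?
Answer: -440 + 6*I*sqrt(5) ≈ -440.0 + 13.416*I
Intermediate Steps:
d(L) = L**2
K(x) = sqrt(2)*sqrt(x) (K(x) = sqrt(2*x) = sqrt(2)*sqrt(x))
A(g, N) = N*g
A(-110, d(-2)) + K(-90) = (-2)**2*(-110) + sqrt(2)*sqrt(-90) = 4*(-110) + sqrt(2)*(3*I*sqrt(10)) = -440 + 6*I*sqrt(5)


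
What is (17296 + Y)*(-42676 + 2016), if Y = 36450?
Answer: -2185312360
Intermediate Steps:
(17296 + Y)*(-42676 + 2016) = (17296 + 36450)*(-42676 + 2016) = 53746*(-40660) = -2185312360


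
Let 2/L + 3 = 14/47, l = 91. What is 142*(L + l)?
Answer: 1627746/127 ≈ 12817.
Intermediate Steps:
L = -94/127 (L = 2/(-3 + 14/47) = 2/(-127/47) = 2*(-47/127) = -94/127 ≈ -0.74016)
142*(L + l) = 142*(-94/127 + 91) = 142*(11463/127) = 1627746/127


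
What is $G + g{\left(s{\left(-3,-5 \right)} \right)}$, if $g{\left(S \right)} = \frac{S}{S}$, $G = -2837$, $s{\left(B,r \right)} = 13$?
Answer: $-2836$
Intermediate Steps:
$g{\left(S \right)} = 1$
$G + g{\left(s{\left(-3,-5 \right)} \right)} = -2837 + 1 = -2836$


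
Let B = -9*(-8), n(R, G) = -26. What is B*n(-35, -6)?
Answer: -1872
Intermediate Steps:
B = 72
B*n(-35, -6) = 72*(-26) = -1872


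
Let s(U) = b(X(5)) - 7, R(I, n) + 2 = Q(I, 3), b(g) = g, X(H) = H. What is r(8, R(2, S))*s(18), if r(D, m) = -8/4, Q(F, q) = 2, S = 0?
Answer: 4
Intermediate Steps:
R(I, n) = 0 (R(I, n) = -2 + 2 = 0)
r(D, m) = -2 (r(D, m) = -8*1/4 = -2)
s(U) = -2 (s(U) = 5 - 7 = -2)
r(8, R(2, S))*s(18) = -2*(-2) = 4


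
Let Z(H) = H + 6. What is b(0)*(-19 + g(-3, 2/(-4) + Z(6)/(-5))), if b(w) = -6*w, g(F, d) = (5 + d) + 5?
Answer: 0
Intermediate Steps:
Z(H) = 6 + H
g(F, d) = 10 + d
b(0)*(-19 + g(-3, 2/(-4) + Z(6)/(-5))) = (-6*0)*(-19 + (10 + (2/(-4) + (6 + 6)/(-5)))) = 0*(-19 + (10 + (2*(-¼) + 12*(-⅕)))) = 0*(-19 + (10 + (-½ - 12/5))) = 0*(-19 + (10 - 29/10)) = 0*(-19 + 71/10) = 0*(-119/10) = 0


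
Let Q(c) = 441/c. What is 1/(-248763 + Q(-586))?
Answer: -586/145775559 ≈ -4.0199e-6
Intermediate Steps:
1/(-248763 + Q(-586)) = 1/(-248763 + 441/(-586)) = 1/(-248763 + 441*(-1/586)) = 1/(-248763 - 441/586) = 1/(-145775559/586) = -586/145775559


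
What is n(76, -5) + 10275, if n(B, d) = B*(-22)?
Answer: 8603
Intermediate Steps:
n(B, d) = -22*B
n(76, -5) + 10275 = -22*76 + 10275 = -1672 + 10275 = 8603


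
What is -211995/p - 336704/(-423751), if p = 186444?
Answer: -3006294741/8778425716 ≈ -0.34246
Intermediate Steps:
-211995/p - 336704/(-423751) = -211995/186444 - 336704/(-423751) = -211995*1/186444 - 336704*(-1/423751) = -23555/20716 + 336704/423751 = -3006294741/8778425716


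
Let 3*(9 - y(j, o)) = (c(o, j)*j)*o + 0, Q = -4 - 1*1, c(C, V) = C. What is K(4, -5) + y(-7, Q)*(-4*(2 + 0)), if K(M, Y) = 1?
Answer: -1613/3 ≈ -537.67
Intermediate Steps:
Q = -5 (Q = -4 - 1 = -5)
y(j, o) = 9 - j*o**2/3 (y(j, o) = 9 - ((o*j)*o + 0)/3 = 9 - ((j*o)*o + 0)/3 = 9 - (j*o**2 + 0)/3 = 9 - j*o**2/3)
K(4, -5) + y(-7, Q)*(-4*(2 + 0)) = 1 + (9 - 1/3*(-7)*(-5)**2)*(-4*(2 + 0)) = 1 + (9 - 1/3*(-7)*25)*(-4*2) = 1 + (9 + 175/3)*(-8) = 1 + (202/3)*(-8) = 1 - 1616/3 = -1613/3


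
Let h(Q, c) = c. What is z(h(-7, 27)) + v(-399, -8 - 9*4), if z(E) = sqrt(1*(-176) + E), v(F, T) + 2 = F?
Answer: -401 + I*sqrt(149) ≈ -401.0 + 12.207*I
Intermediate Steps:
v(F, T) = -2 + F
z(E) = sqrt(-176 + E)
z(h(-7, 27)) + v(-399, -8 - 9*4) = sqrt(-176 + 27) + (-2 - 399) = sqrt(-149) - 401 = I*sqrt(149) - 401 = -401 + I*sqrt(149)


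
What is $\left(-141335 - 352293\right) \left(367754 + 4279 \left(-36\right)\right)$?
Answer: $-105493239880$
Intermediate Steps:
$\left(-141335 - 352293\right) \left(367754 + 4279 \left(-36\right)\right) = - 493628 \left(367754 - 154044\right) = \left(-493628\right) 213710 = -105493239880$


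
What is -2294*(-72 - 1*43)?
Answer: 263810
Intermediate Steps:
-2294*(-72 - 1*43) = -2294*(-72 - 43) = -2294*(-115) = 263810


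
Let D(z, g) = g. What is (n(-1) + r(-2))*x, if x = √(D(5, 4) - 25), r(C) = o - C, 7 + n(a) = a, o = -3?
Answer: -9*I*√21 ≈ -41.243*I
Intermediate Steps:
n(a) = -7 + a
r(C) = -3 - C
x = I*√21 (x = √(4 - 25) = √(-21) = I*√21 ≈ 4.5826*I)
(n(-1) + r(-2))*x = ((-7 - 1) + (-3 - 1*(-2)))*(I*√21) = (-8 + (-3 + 2))*(I*√21) = (-8 - 1)*(I*√21) = -9*I*√21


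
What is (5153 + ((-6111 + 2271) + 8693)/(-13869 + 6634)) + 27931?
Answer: 239357887/7235 ≈ 33083.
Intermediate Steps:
(5153 + ((-6111 + 2271) + 8693)/(-13869 + 6634)) + 27931 = (5153 + (-3840 + 8693)/(-7235)) + 27931 = (5153 + 4853*(-1/7235)) + 27931 = (5153 - 4853/7235) + 27931 = 37277102/7235 + 27931 = 239357887/7235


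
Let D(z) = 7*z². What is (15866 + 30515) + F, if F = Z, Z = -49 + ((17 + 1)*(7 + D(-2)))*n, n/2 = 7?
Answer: 55152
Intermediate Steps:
n = 14 (n = 2*7 = 14)
Z = 8771 (Z = -49 + ((17 + 1)*(7 + 7*(-2)²))*14 = -49 + (18*(7 + 7*4))*14 = -49 + (18*(7 + 28))*14 = -49 + (18*35)*14 = -49 + 630*14 = -49 + 8820 = 8771)
F = 8771
(15866 + 30515) + F = (15866 + 30515) + 8771 = 46381 + 8771 = 55152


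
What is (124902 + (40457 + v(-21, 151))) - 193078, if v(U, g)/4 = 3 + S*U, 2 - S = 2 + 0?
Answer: -27707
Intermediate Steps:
S = 0 (S = 2 - (2 + 0) = 2 - 1*2 = 2 - 2 = 0)
v(U, g) = 12 (v(U, g) = 4*(3 + 0*U) = 4*(3 + 0) = 4*3 = 12)
(124902 + (40457 + v(-21, 151))) - 193078 = (124902 + (40457 + 12)) - 193078 = (124902 + 40469) - 193078 = 165371 - 193078 = -27707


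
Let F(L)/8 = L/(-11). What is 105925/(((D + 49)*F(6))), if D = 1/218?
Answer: -127004075/256392 ≈ -495.35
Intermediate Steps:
F(L) = -8*L/11 (F(L) = 8*(L/(-11)) = 8*(L*(-1/11)) = 8*(-L/11) = -8*L/11)
D = 1/218 ≈ 0.0045872
105925/(((D + 49)*F(6))) = 105925/(((1/218 + 49)*(-8/11*6))) = 105925/(((10683/218)*(-48/11))) = 105925/(-256392/1199) = 105925*(-1199/256392) = -127004075/256392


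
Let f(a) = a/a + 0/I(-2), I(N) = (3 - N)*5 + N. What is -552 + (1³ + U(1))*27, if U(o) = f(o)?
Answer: -498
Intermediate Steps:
I(N) = 15 - 4*N (I(N) = (15 - 5*N) + N = 15 - 4*N)
f(a) = 1 (f(a) = a/a + 0/(15 - 4*(-2)) = 1 + 0/(15 + 8) = 1 + 0/23 = 1 + 0*(1/23) = 1 + 0 = 1)
U(o) = 1
-552 + (1³ + U(1))*27 = -552 + (1³ + 1)*27 = -552 + (1 + 1)*27 = -552 + 2*27 = -552 + 54 = -498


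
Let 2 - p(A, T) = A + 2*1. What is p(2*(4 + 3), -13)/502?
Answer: -7/251 ≈ -0.027888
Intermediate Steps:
p(A, T) = -A (p(A, T) = 2 - (A + 2*1) = 2 - (A + 2) = 2 - (2 + A) = 2 + (-2 - A) = -A)
p(2*(4 + 3), -13)/502 = -2*(4 + 3)/502 = -2*7*(1/502) = -1*14*(1/502) = -14*1/502 = -7/251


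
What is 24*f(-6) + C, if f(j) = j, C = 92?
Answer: -52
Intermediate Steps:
24*f(-6) + C = 24*(-6) + 92 = -144 + 92 = -52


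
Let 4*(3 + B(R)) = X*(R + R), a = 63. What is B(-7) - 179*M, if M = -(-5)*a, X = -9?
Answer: -112713/2 ≈ -56357.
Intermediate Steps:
M = 315 (M = -(-5)*63 = -1*(-315) = 315)
B(R) = -3 - 9*R/2 (B(R) = -3 + (-9*(R + R))/4 = -3 + (-18*R)/4 = -3 - 9*R/2)
B(-7) - 179*M = (-3 - 9/2*(-7)) - 179*315 = (-3 + 63/2) - 56385 = 57/2 - 56385 = -112713/2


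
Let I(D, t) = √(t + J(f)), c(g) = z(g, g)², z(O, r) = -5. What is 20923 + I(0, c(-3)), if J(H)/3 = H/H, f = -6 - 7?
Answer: 20923 + 2*√7 ≈ 20928.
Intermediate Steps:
f = -13
J(H) = 3 (J(H) = 3*(H/H) = 3*1 = 3)
c(g) = 25 (c(g) = (-5)² = 25)
I(D, t) = √(3 + t) (I(D, t) = √(t + 3) = √(3 + t))
20923 + I(0, c(-3)) = 20923 + √(3 + 25) = 20923 + √28 = 20923 + 2*√7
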